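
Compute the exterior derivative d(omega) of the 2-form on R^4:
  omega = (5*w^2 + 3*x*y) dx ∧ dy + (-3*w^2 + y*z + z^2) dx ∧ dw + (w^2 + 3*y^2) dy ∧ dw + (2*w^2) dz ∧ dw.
d(omega) = (10*w - z) dx ∧ dy ∧ dw + (-y - 2*z) dx ∧ dz ∧ dw

For a 2-form omega = sum_{i<j} g_{ij} dx_i ∧ dx_j, the exterior derivative is
  d(omega) = sum_{i<j} d(g_{ij}) ∧ dx_i ∧ dx_j = sum_{i<j, k} (∂g_{ij}/∂x_k) dx_k ∧ dx_i ∧ dx_j.
Expand each term, using dx_k ∧ dx_i ∧ dx_j = sgn(permutation) dx_{(a)} ∧ dx_{(b)} ∧ dx_{(c)} with (a < b < c) sorted:
  d(5*w^2 + 3*x*y) includes (∂/∂w)(5*w^2 + 3*x*y) dw = (10*w) dw, which multiplied by dx ∧ dy gives (10*w) dx ∧ dy ∧ dw
  d(-3*w^2 + y*z + z^2) includes (∂/∂y)(-3*w^2 + y*z + z^2) dy = (z) dy, which multiplied by dx ∧ dw gives (-z) dx ∧ dy ∧ dw
  d(-3*w^2 + y*z + z^2) includes (∂/∂z)(-3*w^2 + y*z + z^2) dz = (y + 2*z) dz, which multiplied by dx ∧ dw gives (-y - 2*z) dx ∧ dz ∧ dw
Collecting like 3-forms: d(omega) = (10*w - z) dx ∧ dy ∧ dw + (-y - 2*z) dx ∧ dz ∧ dw.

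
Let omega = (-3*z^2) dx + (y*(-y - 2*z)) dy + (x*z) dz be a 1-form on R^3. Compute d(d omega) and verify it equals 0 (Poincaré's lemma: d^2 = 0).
d(d omega) = 0

Step 1: d omega = sum_{i<j} (∂f_j/∂x_i - ∂f_i/∂x_j) dx_i ∧ dx_j:
  coeff of dx ∧ dy: 0
  coeff of dx ∧ dz: 7*z
  coeff of dy ∧ dz: 2*y
Step 2: Apply d again to each 2-form coefficient. The only possible 3-form in R^3 is dx ∧ dy ∧ dz, with coefficient
  ∂(coeff of dy∧dz)/∂x - ∂(coeff of dx∧dz)/∂y + ∂(coeff of dx∧dy)/∂z
  = ∂/∂x (2*y) - ∂/∂y (7*z) + ∂/∂z (0).
Each of these terms simplifies to sums of mixed partials that cancel in pairs. The result is 0 (by equality of mixed partials for smooth functions — Schwarz / Clairaut).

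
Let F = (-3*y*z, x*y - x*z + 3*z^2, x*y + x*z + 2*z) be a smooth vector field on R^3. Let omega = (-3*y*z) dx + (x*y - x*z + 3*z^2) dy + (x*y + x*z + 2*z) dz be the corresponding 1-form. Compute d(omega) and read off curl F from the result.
d(omega) = (2*x - 6*z) dy ∧ dz + (-4*y - z) dz ∧ dx + (y + 2*z) dx ∧ dy; curl F = (2*x - 6*z, -4*y - z, y + 2*z)

d omega = sum_{i<j} (∂f_j/∂x_i - ∂f_i/∂x_j) dx_i ∧ dx_j. Under the identification (dy ∧ dz, dz ∧ dx, dx ∧ dy) ↔ (e_x, e_y, e_z), the coefficients are exactly the components of curl F. Compute:
  ∂R/∂y - ∂Q/∂z = (x) - (-x + 6*z) = 2*x - 6*z
  ∂P/∂z - ∂R/∂x = (-3*y) - (y + z) = -4*y - z
  ∂Q/∂x - ∂P/∂y = (y - z) - (-3*z) = y + 2*z.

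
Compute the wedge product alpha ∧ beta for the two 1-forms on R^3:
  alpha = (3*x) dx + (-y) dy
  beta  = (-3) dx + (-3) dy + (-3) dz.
alpha ∧ beta = (-9*x - 3*y) dx ∧ dy + (-9*x) dx ∧ dz + (3*y) dy ∧ dz

Distribute the wedge, using dx_i ∧ dx_j = -dx_j ∧ dx_i and dx_i ∧ dx_i = 0. For each pair (i, j) with i < j, the coefficient of dx_i ∧ dx_j in alpha ∧ beta is (alpha_i * beta_j - alpha_j * beta_i). Collecting: alpha ∧ beta = (-9*x - 3*y) dx ∧ dy + (-9*x) dx ∧ dz + (3*y) dy ∧ dz.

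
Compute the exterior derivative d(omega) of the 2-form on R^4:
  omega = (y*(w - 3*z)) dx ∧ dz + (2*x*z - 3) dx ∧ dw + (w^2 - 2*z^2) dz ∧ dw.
d(omega) = (-w + 3*z) dx ∧ dy ∧ dz + (-2*x + y) dx ∧ dz ∧ dw

For a 2-form omega = sum_{i<j} g_{ij} dx_i ∧ dx_j, the exterior derivative is
  d(omega) = sum_{i<j} d(g_{ij}) ∧ dx_i ∧ dx_j = sum_{i<j, k} (∂g_{ij}/∂x_k) dx_k ∧ dx_i ∧ dx_j.
Expand each term, using dx_k ∧ dx_i ∧ dx_j = sgn(permutation) dx_{(a)} ∧ dx_{(b)} ∧ dx_{(c)} with (a < b < c) sorted:
  d(y*(w - 3*z)) includes (∂/∂y)(y*(w - 3*z)) dy = (w - 3*z) dy, which multiplied by dx ∧ dz gives (-w + 3*z) dx ∧ dy ∧ dz
  d(y*(w - 3*z)) includes (∂/∂w)(y*(w - 3*z)) dw = (y) dw, which multiplied by dx ∧ dz gives (y) dx ∧ dz ∧ dw
  d(2*x*z - 3) includes (∂/∂z)(2*x*z - 3) dz = (2*x) dz, which multiplied by dx ∧ dw gives (-2*x) dx ∧ dz ∧ dw
Collecting like 3-forms: d(omega) = (-w + 3*z) dx ∧ dy ∧ dz + (-2*x + y) dx ∧ dz ∧ dw.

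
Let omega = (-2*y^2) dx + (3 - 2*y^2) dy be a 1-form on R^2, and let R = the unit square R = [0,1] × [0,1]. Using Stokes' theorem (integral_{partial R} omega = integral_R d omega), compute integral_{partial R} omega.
integral_(partial R) omega = 2

Stokes: integral_partial_R omega = integral_R d omega with d omega = (∂Q/∂x - ∂P/∂y) dx ∧ dy.
  ∂Q/∂x = 0
  ∂P/∂y = -4*y
  integrand = ∂Q/∂x - ∂P/∂y = 4*y.
Integrating over R: integral_0^1 integral_0^1 (4*y) dx dy = 2.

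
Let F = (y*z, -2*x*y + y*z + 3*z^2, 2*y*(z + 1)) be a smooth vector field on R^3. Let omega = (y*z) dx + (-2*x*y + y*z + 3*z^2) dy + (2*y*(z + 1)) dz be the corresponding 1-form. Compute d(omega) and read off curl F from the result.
d(omega) = (-y - 4*z + 2) dy ∧ dz + (y) dz ∧ dx + (-2*y - z) dx ∧ dy; curl F = (-y - 4*z + 2, y, -2*y - z)

d omega = sum_{i<j} (∂f_j/∂x_i - ∂f_i/∂x_j) dx_i ∧ dx_j. Under the identification (dy ∧ dz, dz ∧ dx, dx ∧ dy) ↔ (e_x, e_y, e_z), the coefficients are exactly the components of curl F. Compute:
  ∂R/∂y - ∂Q/∂z = (2*z + 2) - (y + 6*z) = -y - 4*z + 2
  ∂P/∂z - ∂R/∂x = (y) - (0) = y
  ∂Q/∂x - ∂P/∂y = (-2*y) - (z) = -2*y - z.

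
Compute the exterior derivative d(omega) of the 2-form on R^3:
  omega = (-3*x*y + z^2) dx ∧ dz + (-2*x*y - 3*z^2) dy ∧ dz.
d(omega) = (3*x - 2*y) dx ∧ dy ∧ dz

For a 2-form omega = sum_{i<j} g_{ij} dx_i ∧ dx_j, the exterior derivative is
  d(omega) = sum_{i<j} d(g_{ij}) ∧ dx_i ∧ dx_j = sum_{i<j, k} (∂g_{ij}/∂x_k) dx_k ∧ dx_i ∧ dx_j.
Expand each term, using dx_k ∧ dx_i ∧ dx_j = sgn(permutation) dx_{(a)} ∧ dx_{(b)} ∧ dx_{(c)} with (a < b < c) sorted:
  d(-3*x*y + z^2) includes (∂/∂y)(-3*x*y + z^2) dy = (-3*x) dy, which multiplied by dx ∧ dz gives (3*x) dx ∧ dy ∧ dz
  d(-2*x*y - 3*z^2) includes (∂/∂x)(-2*x*y - 3*z^2) dx = (-2*y) dx, which multiplied by dy ∧ dz gives (-2*y) dx ∧ dy ∧ dz
Collecting like 3-forms: d(omega) = (3*x - 2*y) dx ∧ dy ∧ dz.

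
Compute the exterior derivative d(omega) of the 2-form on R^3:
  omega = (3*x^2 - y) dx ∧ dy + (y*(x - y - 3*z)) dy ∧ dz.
d(omega) = (y) dx ∧ dy ∧ dz

For a 2-form omega = sum_{i<j} g_{ij} dx_i ∧ dx_j, the exterior derivative is
  d(omega) = sum_{i<j} d(g_{ij}) ∧ dx_i ∧ dx_j = sum_{i<j, k} (∂g_{ij}/∂x_k) dx_k ∧ dx_i ∧ dx_j.
Expand each term, using dx_k ∧ dx_i ∧ dx_j = sgn(permutation) dx_{(a)} ∧ dx_{(b)} ∧ dx_{(c)} with (a < b < c) sorted:
  d(y*(x - y - 3*z)) includes (∂/∂x)(y*(x - y - 3*z)) dx = (y) dx, which multiplied by dy ∧ dz gives (y) dx ∧ dy ∧ dz
Collecting like 3-forms: d(omega) = (y) dx ∧ dy ∧ dz.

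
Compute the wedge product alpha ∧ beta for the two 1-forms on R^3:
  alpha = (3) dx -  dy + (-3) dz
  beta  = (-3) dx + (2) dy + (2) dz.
alpha ∧ beta = (3) dx ∧ dy + (-3) dx ∧ dz + (4) dy ∧ dz

Distribute the wedge, using dx_i ∧ dx_j = -dx_j ∧ dx_i and dx_i ∧ dx_i = 0. For each pair (i, j) with i < j, the coefficient of dx_i ∧ dx_j in alpha ∧ beta is (alpha_i * beta_j - alpha_j * beta_i). Collecting: alpha ∧ beta = (3) dx ∧ dy + (-3) dx ∧ dz + (4) dy ∧ dz.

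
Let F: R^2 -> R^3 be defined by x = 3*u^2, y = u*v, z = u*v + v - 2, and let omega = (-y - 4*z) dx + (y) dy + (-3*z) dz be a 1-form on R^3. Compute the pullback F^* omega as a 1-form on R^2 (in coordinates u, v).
F^* omega = (-30*u^2*v - 2*u*v^2 - 24*u*v + 48*u - 3*v^2 + 6*v) du + (-2*u^2*v - 6*u*v + 6*u - 3*v + 6) dv

Using F^*(f dg) = (f ∘ F) d(g ∘ F), substitute each coordinate x_i by F_i(u, v) in f_i, and replace dx_i by d F_i = (∂F_i/∂u) du + (∂F_i/∂v) dv.
  For the x component: f_1(F) = -5*u*v - 4*v + 8; d F_1 = (6*u) du + (0) dv
  For the y component: f_2(F) = u*v; d F_2 = (v) du + (u) dv
  For the z component: f_3(F) = -3*u*v - 3*v + 6; d F_3 = (v) du + (u + 1) dv
Combining and collecting du, dv coefficients:
  coeff of du: -30*u^2*v - 2*u*v^2 - 24*u*v + 48*u - 3*v^2 + 6*v
  coeff of dv: -2*u^2*v - 6*u*v + 6*u - 3*v + 6
F^* omega = (-30*u^2*v - 2*u*v^2 - 24*u*v + 48*u - 3*v^2 + 6*v) du + (-2*u^2*v - 6*u*v + 6*u - 3*v + 6) dv.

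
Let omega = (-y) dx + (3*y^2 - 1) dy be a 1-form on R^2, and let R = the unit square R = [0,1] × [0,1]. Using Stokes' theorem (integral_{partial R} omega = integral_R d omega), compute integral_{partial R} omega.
integral_(partial R) omega = 1

Stokes: integral_partial_R omega = integral_R d omega with d omega = (∂Q/∂x - ∂P/∂y) dx ∧ dy.
  ∂Q/∂x = 0
  ∂P/∂y = -1
  integrand = ∂Q/∂x - ∂P/∂y = 1.
Integrating over R: integral_0^1 integral_0^1 (1) dx dy = 1.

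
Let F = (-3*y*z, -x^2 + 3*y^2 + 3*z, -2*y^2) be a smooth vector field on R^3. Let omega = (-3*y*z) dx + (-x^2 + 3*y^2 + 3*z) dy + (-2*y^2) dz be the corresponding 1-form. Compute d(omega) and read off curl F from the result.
d(omega) = (-4*y - 3) dy ∧ dz + (-3*y) dz ∧ dx + (-2*x + 3*z) dx ∧ dy; curl F = (-4*y - 3, -3*y, -2*x + 3*z)

d omega = sum_{i<j} (∂f_j/∂x_i - ∂f_i/∂x_j) dx_i ∧ dx_j. Under the identification (dy ∧ dz, dz ∧ dx, dx ∧ dy) ↔ (e_x, e_y, e_z), the coefficients are exactly the components of curl F. Compute:
  ∂R/∂y - ∂Q/∂z = (-4*y) - (3) = -4*y - 3
  ∂P/∂z - ∂R/∂x = (-3*y) - (0) = -3*y
  ∂Q/∂x - ∂P/∂y = (-2*x) - (-3*z) = -2*x + 3*z.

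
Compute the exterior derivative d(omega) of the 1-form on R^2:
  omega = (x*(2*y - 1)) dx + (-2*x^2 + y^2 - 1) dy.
d(omega) = (-6*x) dx ∧ dy

For a 1-form omega = sum_i f_i dx_i, the exterior derivative is
  d(omega) = sum_{i < j} (∂f_j/∂x_i - ∂f_i/∂x_j) dx_i ∧ dx_j.
  coefficient of dx ∧ dy: ∂f_2/∂x - ∂f_1/∂y = ∂(-2*x^2 + y^2 - 1)/∂x - ∂(x*(2*y - 1))/∂y = -6*x
Assembling: d(omega) = (-6*x) dx ∧ dy.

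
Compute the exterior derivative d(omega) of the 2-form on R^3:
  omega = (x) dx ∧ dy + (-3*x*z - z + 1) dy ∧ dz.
d(omega) = (-3*z) dx ∧ dy ∧ dz

For a 2-form omega = sum_{i<j} g_{ij} dx_i ∧ dx_j, the exterior derivative is
  d(omega) = sum_{i<j} d(g_{ij}) ∧ dx_i ∧ dx_j = sum_{i<j, k} (∂g_{ij}/∂x_k) dx_k ∧ dx_i ∧ dx_j.
Expand each term, using dx_k ∧ dx_i ∧ dx_j = sgn(permutation) dx_{(a)} ∧ dx_{(b)} ∧ dx_{(c)} with (a < b < c) sorted:
  d(-3*x*z - z + 1) includes (∂/∂x)(-3*x*z - z + 1) dx = (-3*z) dx, which multiplied by dy ∧ dz gives (-3*z) dx ∧ dy ∧ dz
Collecting like 3-forms: d(omega) = (-3*z) dx ∧ dy ∧ dz.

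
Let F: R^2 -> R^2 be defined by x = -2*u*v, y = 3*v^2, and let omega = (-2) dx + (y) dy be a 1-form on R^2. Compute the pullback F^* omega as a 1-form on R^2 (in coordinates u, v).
F^* omega = (4*v) du + (4*u + 18*v^3) dv

Using F^*(f dg) = (f ∘ F) d(g ∘ F), substitute each coordinate x_i by F_i(u, v) in f_i, and replace dx_i by d F_i = (∂F_i/∂u) du + (∂F_i/∂v) dv.
  For the x component: f_1(F) = -2; d F_1 = (-2*v) du + (-2*u) dv
  For the y component: f_2(F) = 3*v^2; d F_2 = (0) du + (6*v) dv
Combining and collecting du, dv coefficients:
  coeff of du: 4*v
  coeff of dv: 4*u + 18*v^3
F^* omega = (4*v) du + (4*u + 18*v^3) dv.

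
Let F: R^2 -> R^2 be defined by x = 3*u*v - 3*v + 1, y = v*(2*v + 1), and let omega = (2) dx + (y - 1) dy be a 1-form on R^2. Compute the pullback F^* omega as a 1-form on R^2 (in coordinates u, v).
F^* omega = (6*v) du + (6*u + 8*v^3 + 6*v^2 - 3*v - 7) dv

Using F^*(f dg) = (f ∘ F) d(g ∘ F), substitute each coordinate x_i by F_i(u, v) in f_i, and replace dx_i by d F_i = (∂F_i/∂u) du + (∂F_i/∂v) dv.
  For the x component: f_1(F) = 2; d F_1 = (3*v) du + (3*u - 3) dv
  For the y component: f_2(F) = 2*v^2 + v - 1; d F_2 = (0) du + (4*v + 1) dv
Combining and collecting du, dv coefficients:
  coeff of du: 6*v
  coeff of dv: 6*u + 8*v^3 + 6*v^2 - 3*v - 7
F^* omega = (6*v) du + (6*u + 8*v^3 + 6*v^2 - 3*v - 7) dv.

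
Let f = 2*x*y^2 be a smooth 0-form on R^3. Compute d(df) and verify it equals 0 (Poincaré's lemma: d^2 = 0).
d(df) = 0

Step 1: df = sum_i (∂f/∂x_i) dx_i = (2*y^2) dx + (4*x*y) dy + (0) dz.
Step 2: Apply d again. Using the 1-form formula, the coefficient of dx ∧ dy in d(df) is ∂^2 f/∂x ∂y - ∂^2 f/∂y ∂x = (4*y) - (4*y) = 0 (equality of mixed partials for smooth f).
Similarly for dx ∧ dz and dy ∧ dz — all coefficients vanish. So d(df) = 0.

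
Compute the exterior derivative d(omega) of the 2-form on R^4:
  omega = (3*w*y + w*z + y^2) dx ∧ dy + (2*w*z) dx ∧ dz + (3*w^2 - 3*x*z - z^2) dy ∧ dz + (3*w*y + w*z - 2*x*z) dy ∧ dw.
d(omega) = (w - 3*z) dx ∧ dy ∧ dz + (3*y - z) dx ∧ dy ∧ dw + (2*z) dx ∧ dz ∧ dw + (5*w + 2*x) dy ∧ dz ∧ dw

For a 2-form omega = sum_{i<j} g_{ij} dx_i ∧ dx_j, the exterior derivative is
  d(omega) = sum_{i<j} d(g_{ij}) ∧ dx_i ∧ dx_j = sum_{i<j, k} (∂g_{ij}/∂x_k) dx_k ∧ dx_i ∧ dx_j.
Expand each term, using dx_k ∧ dx_i ∧ dx_j = sgn(permutation) dx_{(a)} ∧ dx_{(b)} ∧ dx_{(c)} with (a < b < c) sorted:
  d(3*w*y + w*z + y^2) includes (∂/∂z)(3*w*y + w*z + y^2) dz = (w) dz, which multiplied by dx ∧ dy gives (w) dx ∧ dy ∧ dz
  d(3*w*y + w*z + y^2) includes (∂/∂w)(3*w*y + w*z + y^2) dw = (3*y + z) dw, which multiplied by dx ∧ dy gives (3*y + z) dx ∧ dy ∧ dw
  d(2*w*z) includes (∂/∂w)(2*w*z) dw = (2*z) dw, which multiplied by dx ∧ dz gives (2*z) dx ∧ dz ∧ dw
  d(3*w^2 - 3*x*z - z^2) includes (∂/∂x)(3*w^2 - 3*x*z - z^2) dx = (-3*z) dx, which multiplied by dy ∧ dz gives (-3*z) dx ∧ dy ∧ dz
  d(3*w^2 - 3*x*z - z^2) includes (∂/∂w)(3*w^2 - 3*x*z - z^2) dw = (6*w) dw, which multiplied by dy ∧ dz gives (6*w) dy ∧ dz ∧ dw
  d(3*w*y + w*z - 2*x*z) includes (∂/∂x)(3*w*y + w*z - 2*x*z) dx = (-2*z) dx, which multiplied by dy ∧ dw gives (-2*z) dx ∧ dy ∧ dw
  d(3*w*y + w*z - 2*x*z) includes (∂/∂z)(3*w*y + w*z - 2*x*z) dz = (w - 2*x) dz, which multiplied by dy ∧ dw gives (-w + 2*x) dy ∧ dz ∧ dw
Collecting like 3-forms: d(omega) = (w - 3*z) dx ∧ dy ∧ dz + (3*y - z) dx ∧ dy ∧ dw + (2*z) dx ∧ dz ∧ dw + (5*w + 2*x) dy ∧ dz ∧ dw.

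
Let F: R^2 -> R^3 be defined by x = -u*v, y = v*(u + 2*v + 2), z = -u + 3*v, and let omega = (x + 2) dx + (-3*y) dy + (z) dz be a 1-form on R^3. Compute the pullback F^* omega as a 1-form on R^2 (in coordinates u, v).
F^* omega = (-2*u*v^2 + u - 6*v^3 - 6*v^2 - 5*v) du + (-2*u^2*v - 18*u*v^2 - 12*u*v - 5*u - 24*v^3 - 36*v^2 - 3*v) dv

Using F^*(f dg) = (f ∘ F) d(g ∘ F), substitute each coordinate x_i by F_i(u, v) in f_i, and replace dx_i by d F_i = (∂F_i/∂u) du + (∂F_i/∂v) dv.
  For the x component: f_1(F) = -u*v + 2; d F_1 = (-v) du + (-u) dv
  For the y component: f_2(F) = 3*v*(-u - 2*v - 2); d F_2 = (v) du + (u + 4*v + 2) dv
  For the z component: f_3(F) = -u + 3*v; d F_3 = (-1) du + (3) dv
Combining and collecting du, dv coefficients:
  coeff of du: -2*u*v^2 + u - 6*v^3 - 6*v^2 - 5*v
  coeff of dv: -2*u^2*v - 18*u*v^2 - 12*u*v - 5*u - 24*v^3 - 36*v^2 - 3*v
F^* omega = (-2*u*v^2 + u - 6*v^3 - 6*v^2 - 5*v) du + (-2*u^2*v - 18*u*v^2 - 12*u*v - 5*u - 24*v^3 - 36*v^2 - 3*v) dv.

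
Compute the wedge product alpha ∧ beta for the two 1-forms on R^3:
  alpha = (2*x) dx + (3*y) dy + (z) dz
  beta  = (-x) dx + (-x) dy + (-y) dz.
alpha ∧ beta = (x*(-2*x + 3*y)) dx ∧ dy + (x*(-2*y + z)) dx ∧ dz + (x*z - 3*y^2) dy ∧ dz

Distribute the wedge, using dx_i ∧ dx_j = -dx_j ∧ dx_i and dx_i ∧ dx_i = 0. For each pair (i, j) with i < j, the coefficient of dx_i ∧ dx_j in alpha ∧ beta is (alpha_i * beta_j - alpha_j * beta_i). Collecting: alpha ∧ beta = (x*(-2*x + 3*y)) dx ∧ dy + (x*(-2*y + z)) dx ∧ dz + (x*z - 3*y^2) dy ∧ dz.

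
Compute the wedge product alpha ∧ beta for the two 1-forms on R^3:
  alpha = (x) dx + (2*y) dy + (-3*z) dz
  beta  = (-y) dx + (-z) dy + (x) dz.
alpha ∧ beta = (-x*z + 2*y^2) dx ∧ dy + (x^2 - 3*y*z) dx ∧ dz + (2*x*y - 3*z^2) dy ∧ dz

Distribute the wedge, using dx_i ∧ dx_j = -dx_j ∧ dx_i and dx_i ∧ dx_i = 0. For each pair (i, j) with i < j, the coefficient of dx_i ∧ dx_j in alpha ∧ beta is (alpha_i * beta_j - alpha_j * beta_i). Collecting: alpha ∧ beta = (-x*z + 2*y^2) dx ∧ dy + (x^2 - 3*y*z) dx ∧ dz + (2*x*y - 3*z^2) dy ∧ dz.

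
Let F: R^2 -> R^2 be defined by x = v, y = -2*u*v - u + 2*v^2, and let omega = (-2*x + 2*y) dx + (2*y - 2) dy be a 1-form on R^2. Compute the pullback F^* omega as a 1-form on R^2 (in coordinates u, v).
F^* omega = (8*u*v^2 + 8*u*v + 2*u - 8*v^3 - 4*v^2 + 4*v + 2) du + (8*u^2*v + 4*u^2 - 24*u*v^2 - 12*u*v + 2*u + 16*v^3 + 4*v^2 - 10*v) dv

Using F^*(f dg) = (f ∘ F) d(g ∘ F), substitute each coordinate x_i by F_i(u, v) in f_i, and replace dx_i by d F_i = (∂F_i/∂u) du + (∂F_i/∂v) dv.
  For the x component: f_1(F) = -4*u*v - 2*u + 4*v^2 - 2*v; d F_1 = (0) du + (1) dv
  For the y component: f_2(F) = -4*u*v - 2*u + 4*v^2 - 2; d F_2 = (-2*v - 1) du + (-2*u + 4*v) dv
Combining and collecting du, dv coefficients:
  coeff of du: 8*u*v^2 + 8*u*v + 2*u - 8*v^3 - 4*v^2 + 4*v + 2
  coeff of dv: 8*u^2*v + 4*u^2 - 24*u*v^2 - 12*u*v + 2*u + 16*v^3 + 4*v^2 - 10*v
F^* omega = (8*u*v^2 + 8*u*v + 2*u - 8*v^3 - 4*v^2 + 4*v + 2) du + (8*u^2*v + 4*u^2 - 24*u*v^2 - 12*u*v + 2*u + 16*v^3 + 4*v^2 - 10*v) dv.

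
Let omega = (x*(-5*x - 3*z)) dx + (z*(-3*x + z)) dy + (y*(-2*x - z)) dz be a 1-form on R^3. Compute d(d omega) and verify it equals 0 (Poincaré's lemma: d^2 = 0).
d(d omega) = 0

Step 1: d omega = sum_{i<j} (∂f_j/∂x_i - ∂f_i/∂x_j) dx_i ∧ dx_j:
  coeff of dx ∧ dy: -3*z
  coeff of dx ∧ dz: 3*x - 2*y
  coeff of dy ∧ dz: x - 3*z
Step 2: Apply d again to each 2-form coefficient. The only possible 3-form in R^3 is dx ∧ dy ∧ dz, with coefficient
  ∂(coeff of dy∧dz)/∂x - ∂(coeff of dx∧dz)/∂y + ∂(coeff of dx∧dy)/∂z
  = ∂/∂x (x - 3*z) - ∂/∂y (3*x - 2*y) + ∂/∂z (-3*z).
Each of these terms simplifies to sums of mixed partials that cancel in pairs. The result is 0 (by equality of mixed partials for smooth functions — Schwarz / Clairaut).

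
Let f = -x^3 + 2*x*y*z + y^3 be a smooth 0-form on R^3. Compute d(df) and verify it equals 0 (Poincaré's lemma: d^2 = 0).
d(df) = 0

Step 1: df = sum_i (∂f/∂x_i) dx_i = (-3*x^2 + 2*y*z) dx + (2*x*z + 3*y^2) dy + (2*x*y) dz.
Step 2: Apply d again. Using the 1-form formula, the coefficient of dx ∧ dy in d(df) is ∂^2 f/∂x ∂y - ∂^2 f/∂y ∂x = (2*z) - (2*z) = 0 (equality of mixed partials for smooth f).
Similarly for dx ∧ dz and dy ∧ dz — all coefficients vanish. So d(df) = 0.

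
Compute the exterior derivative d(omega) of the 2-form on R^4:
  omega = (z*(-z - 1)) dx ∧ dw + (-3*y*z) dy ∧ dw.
d(omega) = (2*z + 1) dx ∧ dz ∧ dw + (3*y) dy ∧ dz ∧ dw

For a 2-form omega = sum_{i<j} g_{ij} dx_i ∧ dx_j, the exterior derivative is
  d(omega) = sum_{i<j} d(g_{ij}) ∧ dx_i ∧ dx_j = sum_{i<j, k} (∂g_{ij}/∂x_k) dx_k ∧ dx_i ∧ dx_j.
Expand each term, using dx_k ∧ dx_i ∧ dx_j = sgn(permutation) dx_{(a)} ∧ dx_{(b)} ∧ dx_{(c)} with (a < b < c) sorted:
  d(z*(-z - 1)) includes (∂/∂z)(z*(-z - 1)) dz = (-2*z - 1) dz, which multiplied by dx ∧ dw gives (2*z + 1) dx ∧ dz ∧ dw
  d(-3*y*z) includes (∂/∂z)(-3*y*z) dz = (-3*y) dz, which multiplied by dy ∧ dw gives (3*y) dy ∧ dz ∧ dw
Collecting like 3-forms: d(omega) = (2*z + 1) dx ∧ dz ∧ dw + (3*y) dy ∧ dz ∧ dw.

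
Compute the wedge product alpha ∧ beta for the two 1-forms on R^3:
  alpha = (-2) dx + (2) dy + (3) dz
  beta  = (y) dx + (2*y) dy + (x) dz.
alpha ∧ beta = (-6*y) dx ∧ dy + (-2*x - 3*y) dx ∧ dz + (2*x - 6*y) dy ∧ dz

Distribute the wedge, using dx_i ∧ dx_j = -dx_j ∧ dx_i and dx_i ∧ dx_i = 0. For each pair (i, j) with i < j, the coefficient of dx_i ∧ dx_j in alpha ∧ beta is (alpha_i * beta_j - alpha_j * beta_i). Collecting: alpha ∧ beta = (-6*y) dx ∧ dy + (-2*x - 3*y) dx ∧ dz + (2*x - 6*y) dy ∧ dz.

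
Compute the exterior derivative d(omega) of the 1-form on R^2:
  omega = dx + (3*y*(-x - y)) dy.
d(omega) = (-3*y) dx ∧ dy

For a 1-form omega = sum_i f_i dx_i, the exterior derivative is
  d(omega) = sum_{i < j} (∂f_j/∂x_i - ∂f_i/∂x_j) dx_i ∧ dx_j.
  coefficient of dx ∧ dy: ∂f_2/∂x - ∂f_1/∂y = ∂(3*y*(-x - y))/∂x - ∂(1)/∂y = -3*y
Assembling: d(omega) = (-3*y) dx ∧ dy.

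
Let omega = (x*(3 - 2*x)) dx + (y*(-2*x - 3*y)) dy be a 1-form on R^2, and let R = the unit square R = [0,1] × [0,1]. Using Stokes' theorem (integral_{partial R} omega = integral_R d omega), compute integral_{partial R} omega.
integral_(partial R) omega = -1

Stokes: integral_partial_R omega = integral_R d omega with d omega = (∂Q/∂x - ∂P/∂y) dx ∧ dy.
  ∂Q/∂x = -2*y
  ∂P/∂y = 0
  integrand = ∂Q/∂x - ∂P/∂y = -2*y.
Integrating over R: integral_0^1 integral_0^1 (-2*y) dx dy = -1.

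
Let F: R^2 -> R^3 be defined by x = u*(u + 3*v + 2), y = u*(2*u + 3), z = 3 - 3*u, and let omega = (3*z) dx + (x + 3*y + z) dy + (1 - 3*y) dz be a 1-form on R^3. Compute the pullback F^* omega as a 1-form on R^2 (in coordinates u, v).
F^* omega = (28*u^3 + 12*u^2*v + 53*u^2 - 18*u*v + 63*u + 27*v + 24) du + (27*u*(1 - u)) dv

Using F^*(f dg) = (f ∘ F) d(g ∘ F), substitute each coordinate x_i by F_i(u, v) in f_i, and replace dx_i by d F_i = (∂F_i/∂u) du + (∂F_i/∂v) dv.
  For the x component: f_1(F) = 9 - 9*u; d F_1 = (2*u + 3*v + 2) du + (3*u) dv
  For the y component: f_2(F) = 7*u^2 + 3*u*v + 8*u + 3; d F_2 = (4*u + 3) du + (0) dv
  For the z component: f_3(F) = -6*u^2 - 9*u + 1; d F_3 = (-3) du + (0) dv
Combining and collecting du, dv coefficients:
  coeff of du: 28*u^3 + 12*u^2*v + 53*u^2 - 18*u*v + 63*u + 27*v + 24
  coeff of dv: 27*u*(1 - u)
F^* omega = (28*u^3 + 12*u^2*v + 53*u^2 - 18*u*v + 63*u + 27*v + 24) du + (27*u*(1 - u)) dv.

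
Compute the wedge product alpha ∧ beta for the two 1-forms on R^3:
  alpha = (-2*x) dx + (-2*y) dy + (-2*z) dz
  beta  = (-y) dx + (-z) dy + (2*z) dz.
alpha ∧ beta = (2*x*z - 2*y^2) dx ∧ dy + (-2*z*(2*x + y)) dx ∧ dz + (-2*z*(2*y + z)) dy ∧ dz

Distribute the wedge, using dx_i ∧ dx_j = -dx_j ∧ dx_i and dx_i ∧ dx_i = 0. For each pair (i, j) with i < j, the coefficient of dx_i ∧ dx_j in alpha ∧ beta is (alpha_i * beta_j - alpha_j * beta_i). Collecting: alpha ∧ beta = (2*x*z - 2*y^2) dx ∧ dy + (-2*z*(2*x + y)) dx ∧ dz + (-2*z*(2*y + z)) dy ∧ dz.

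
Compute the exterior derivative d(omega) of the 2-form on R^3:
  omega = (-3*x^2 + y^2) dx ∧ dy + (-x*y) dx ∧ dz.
d(omega) = (x) dx ∧ dy ∧ dz

For a 2-form omega = sum_{i<j} g_{ij} dx_i ∧ dx_j, the exterior derivative is
  d(omega) = sum_{i<j} d(g_{ij}) ∧ dx_i ∧ dx_j = sum_{i<j, k} (∂g_{ij}/∂x_k) dx_k ∧ dx_i ∧ dx_j.
Expand each term, using dx_k ∧ dx_i ∧ dx_j = sgn(permutation) dx_{(a)} ∧ dx_{(b)} ∧ dx_{(c)} with (a < b < c) sorted:
  d(-x*y) includes (∂/∂y)(-x*y) dy = (-x) dy, which multiplied by dx ∧ dz gives (x) dx ∧ dy ∧ dz
Collecting like 3-forms: d(omega) = (x) dx ∧ dy ∧ dz.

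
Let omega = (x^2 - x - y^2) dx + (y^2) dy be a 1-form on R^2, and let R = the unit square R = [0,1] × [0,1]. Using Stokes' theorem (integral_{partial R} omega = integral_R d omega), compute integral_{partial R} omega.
integral_(partial R) omega = 1

Stokes: integral_partial_R omega = integral_R d omega with d omega = (∂Q/∂x - ∂P/∂y) dx ∧ dy.
  ∂Q/∂x = 0
  ∂P/∂y = -2*y
  integrand = ∂Q/∂x - ∂P/∂y = 2*y.
Integrating over R: integral_0^1 integral_0^1 (2*y) dx dy = 1.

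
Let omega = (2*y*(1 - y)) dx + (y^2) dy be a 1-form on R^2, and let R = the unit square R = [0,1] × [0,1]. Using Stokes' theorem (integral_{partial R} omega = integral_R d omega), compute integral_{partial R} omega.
integral_(partial R) omega = 0

Stokes: integral_partial_R omega = integral_R d omega with d omega = (∂Q/∂x - ∂P/∂y) dx ∧ dy.
  ∂Q/∂x = 0
  ∂P/∂y = 2 - 4*y
  integrand = ∂Q/∂x - ∂P/∂y = 4*y - 2.
Integrating over R: integral_0^1 integral_0^1 (4*y - 2) dx dy = 0.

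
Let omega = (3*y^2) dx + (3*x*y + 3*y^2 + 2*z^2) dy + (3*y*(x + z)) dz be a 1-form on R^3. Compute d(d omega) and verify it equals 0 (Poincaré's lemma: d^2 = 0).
d(d omega) = 0

Step 1: d omega = sum_{i<j} (∂f_j/∂x_i - ∂f_i/∂x_j) dx_i ∧ dx_j:
  coeff of dx ∧ dy: -3*y
  coeff of dx ∧ dz: 3*y
  coeff of dy ∧ dz: 3*x - z
Step 2: Apply d again to each 2-form coefficient. The only possible 3-form in R^3 is dx ∧ dy ∧ dz, with coefficient
  ∂(coeff of dy∧dz)/∂x - ∂(coeff of dx∧dz)/∂y + ∂(coeff of dx∧dy)/∂z
  = ∂/∂x (3*x - z) - ∂/∂y (3*y) + ∂/∂z (-3*y).
Each of these terms simplifies to sums of mixed partials that cancel in pairs. The result is 0 (by equality of mixed partials for smooth functions — Schwarz / Clairaut).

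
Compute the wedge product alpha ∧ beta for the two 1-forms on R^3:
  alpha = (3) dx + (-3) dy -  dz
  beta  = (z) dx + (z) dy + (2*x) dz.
alpha ∧ beta = (6*z) dx ∧ dy + (6*x + z) dx ∧ dz + (-6*x + z) dy ∧ dz

Distribute the wedge, using dx_i ∧ dx_j = -dx_j ∧ dx_i and dx_i ∧ dx_i = 0. For each pair (i, j) with i < j, the coefficient of dx_i ∧ dx_j in alpha ∧ beta is (alpha_i * beta_j - alpha_j * beta_i). Collecting: alpha ∧ beta = (6*z) dx ∧ dy + (6*x + z) dx ∧ dz + (-6*x + z) dy ∧ dz.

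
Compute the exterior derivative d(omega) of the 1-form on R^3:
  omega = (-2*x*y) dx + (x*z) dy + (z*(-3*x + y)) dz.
d(omega) = (2*x + z) dx ∧ dy + (-3*z) dx ∧ dz + (-x + z) dy ∧ dz

For a 1-form omega = sum_i f_i dx_i, the exterior derivative is
  d(omega) = sum_{i < j} (∂f_j/∂x_i - ∂f_i/∂x_j) dx_i ∧ dx_j.
  coefficient of dx ∧ dy: ∂f_2/∂x - ∂f_1/∂y = ∂(x*z)/∂x - ∂(-2*x*y)/∂y = 2*x + z
  coefficient of dx ∧ dz: ∂f_3/∂x - ∂f_1/∂z = ∂(z*(-3*x + y))/∂x - ∂(-2*x*y)/∂z = -3*z
  coefficient of dy ∧ dz: ∂f_3/∂y - ∂f_2/∂z = ∂(z*(-3*x + y))/∂y - ∂(x*z)/∂z = -x + z
Assembling: d(omega) = (2*x + z) dx ∧ dy + (-3*z) dx ∧ dz + (-x + z) dy ∧ dz.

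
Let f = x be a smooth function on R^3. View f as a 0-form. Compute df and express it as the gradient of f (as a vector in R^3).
df = (1) dx + (0) dy + (0) dz; grad f = (1, 0, 0)

For a 0-form f, d f = (∂f/∂x) dx + (∂f/∂y) dy + (∂f/∂z) dz. The components of the vector representation are exactly the entries of grad f in Cartesian coordinates:
  ∂f/∂x = 1
  ∂f/∂y = 0
  ∂f/∂z = 0.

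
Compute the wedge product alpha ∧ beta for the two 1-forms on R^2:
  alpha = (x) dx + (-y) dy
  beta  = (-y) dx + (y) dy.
alpha ∧ beta = (y*(x - y)) dx ∧ dy

Distribute the wedge, using dx_i ∧ dx_j = -dx_j ∧ dx_i and dx_i ∧ dx_i = 0. For each pair (i, j) with i < j, the coefficient of dx_i ∧ dx_j in alpha ∧ beta is (alpha_i * beta_j - alpha_j * beta_i). Collecting: alpha ∧ beta = (y*(x - y)) dx ∧ dy.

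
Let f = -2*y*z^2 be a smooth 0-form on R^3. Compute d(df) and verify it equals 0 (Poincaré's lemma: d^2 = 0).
d(df) = 0

Step 1: df = sum_i (∂f/∂x_i) dx_i = (0) dx + (-2*z^2) dy + (-4*y*z) dz.
Step 2: Apply d again. Using the 1-form formula, the coefficient of dx ∧ dy in d(df) is ∂^2 f/∂x ∂y - ∂^2 f/∂y ∂x = (0) - (0) = 0 (equality of mixed partials for smooth f).
Similarly for dx ∧ dz and dy ∧ dz — all coefficients vanish. So d(df) = 0.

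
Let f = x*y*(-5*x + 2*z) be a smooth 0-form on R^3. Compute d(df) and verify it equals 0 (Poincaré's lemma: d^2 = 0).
d(df) = 0

Step 1: df = sum_i (∂f/∂x_i) dx_i = (2*y*(-5*x + z)) dx + (x*(-5*x + 2*z)) dy + (2*x*y) dz.
Step 2: Apply d again. Using the 1-form formula, the coefficient of dx ∧ dy in d(df) is ∂^2 f/∂x ∂y - ∂^2 f/∂y ∂x = (-10*x + 2*z) - (-10*x + 2*z) = 0 (equality of mixed partials for smooth f).
Similarly for dx ∧ dz and dy ∧ dz — all coefficients vanish. So d(df) = 0.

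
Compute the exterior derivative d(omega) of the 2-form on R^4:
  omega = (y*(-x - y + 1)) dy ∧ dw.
d(omega) = (-y) dx ∧ dy ∧ dw

For a 2-form omega = sum_{i<j} g_{ij} dx_i ∧ dx_j, the exterior derivative is
  d(omega) = sum_{i<j} d(g_{ij}) ∧ dx_i ∧ dx_j = sum_{i<j, k} (∂g_{ij}/∂x_k) dx_k ∧ dx_i ∧ dx_j.
Expand each term, using dx_k ∧ dx_i ∧ dx_j = sgn(permutation) dx_{(a)} ∧ dx_{(b)} ∧ dx_{(c)} with (a < b < c) sorted:
  d(y*(-x - y + 1)) includes (∂/∂x)(y*(-x - y + 1)) dx = (-y) dx, which multiplied by dy ∧ dw gives (-y) dx ∧ dy ∧ dw
Collecting like 3-forms: d(omega) = (-y) dx ∧ dy ∧ dw.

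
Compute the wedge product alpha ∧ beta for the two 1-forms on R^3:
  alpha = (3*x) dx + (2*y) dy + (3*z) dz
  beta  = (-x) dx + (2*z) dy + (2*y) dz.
alpha ∧ beta = (2*x*(y + 3*z)) dx ∧ dy + (3*x*(2*y + z)) dx ∧ dz + (4*y^2 - 6*z^2) dy ∧ dz

Distribute the wedge, using dx_i ∧ dx_j = -dx_j ∧ dx_i and dx_i ∧ dx_i = 0. For each pair (i, j) with i < j, the coefficient of dx_i ∧ dx_j in alpha ∧ beta is (alpha_i * beta_j - alpha_j * beta_i). Collecting: alpha ∧ beta = (2*x*(y + 3*z)) dx ∧ dy + (3*x*(2*y + z)) dx ∧ dz + (4*y^2 - 6*z^2) dy ∧ dz.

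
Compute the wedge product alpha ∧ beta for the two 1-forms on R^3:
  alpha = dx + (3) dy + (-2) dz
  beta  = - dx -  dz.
alpha ∧ beta = (-3) dx ∧ dz + (3) dx ∧ dy + (-3) dy ∧ dz

Distribute the wedge, using dx_i ∧ dx_j = -dx_j ∧ dx_i and dx_i ∧ dx_i = 0. For each pair (i, j) with i < j, the coefficient of dx_i ∧ dx_j in alpha ∧ beta is (alpha_i * beta_j - alpha_j * beta_i). Collecting: alpha ∧ beta = (-3) dx ∧ dz + (3) dx ∧ dy + (-3) dy ∧ dz.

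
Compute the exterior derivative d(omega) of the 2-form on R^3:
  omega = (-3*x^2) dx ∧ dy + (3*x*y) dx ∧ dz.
d(omega) = (-3*x) dx ∧ dy ∧ dz

For a 2-form omega = sum_{i<j} g_{ij} dx_i ∧ dx_j, the exterior derivative is
  d(omega) = sum_{i<j} d(g_{ij}) ∧ dx_i ∧ dx_j = sum_{i<j, k} (∂g_{ij}/∂x_k) dx_k ∧ dx_i ∧ dx_j.
Expand each term, using dx_k ∧ dx_i ∧ dx_j = sgn(permutation) dx_{(a)} ∧ dx_{(b)} ∧ dx_{(c)} with (a < b < c) sorted:
  d(3*x*y) includes (∂/∂y)(3*x*y) dy = (3*x) dy, which multiplied by dx ∧ dz gives (-3*x) dx ∧ dy ∧ dz
Collecting like 3-forms: d(omega) = (-3*x) dx ∧ dy ∧ dz.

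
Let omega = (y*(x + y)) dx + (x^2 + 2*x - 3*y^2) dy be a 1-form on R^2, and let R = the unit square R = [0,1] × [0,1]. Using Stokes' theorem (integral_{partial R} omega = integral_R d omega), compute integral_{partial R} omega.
integral_(partial R) omega = 3/2

Stokes: integral_partial_R omega = integral_R d omega with d omega = (∂Q/∂x - ∂P/∂y) dx ∧ dy.
  ∂Q/∂x = 2*x + 2
  ∂P/∂y = x + 2*y
  integrand = ∂Q/∂x - ∂P/∂y = x - 2*y + 2.
Integrating over R: integral_0^1 integral_0^1 (x - 2*y + 2) dx dy = 3/2.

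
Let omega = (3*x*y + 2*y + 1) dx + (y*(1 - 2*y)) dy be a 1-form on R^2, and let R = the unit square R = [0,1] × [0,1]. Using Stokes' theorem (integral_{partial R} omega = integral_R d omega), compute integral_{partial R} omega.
integral_(partial R) omega = -7/2

Stokes: integral_partial_R omega = integral_R d omega with d omega = (∂Q/∂x - ∂P/∂y) dx ∧ dy.
  ∂Q/∂x = 0
  ∂P/∂y = 3*x + 2
  integrand = ∂Q/∂x - ∂P/∂y = -3*x - 2.
Integrating over R: integral_0^1 integral_0^1 (-3*x - 2) dx dy = -7/2.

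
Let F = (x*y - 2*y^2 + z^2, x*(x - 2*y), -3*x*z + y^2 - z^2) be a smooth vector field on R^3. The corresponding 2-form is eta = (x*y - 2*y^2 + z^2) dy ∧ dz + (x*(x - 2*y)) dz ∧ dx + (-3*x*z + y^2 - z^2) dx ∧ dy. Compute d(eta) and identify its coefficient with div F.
d(eta) = (-5*x + y - 2*z) dx ∧ dy ∧ dz; div F = -5*x + y - 2*z

For a 2-form in R^3 of the form above, applying d gives a 3-form with coefficient ∂P/∂x + ∂Q/∂y + ∂R/∂z:
  ∂P/∂x = y
  ∂Q/∂y = -2*x
  ∂R/∂z = -3*x - 2*z
Sum = -5*x + y - 2*z, which is exactly div F.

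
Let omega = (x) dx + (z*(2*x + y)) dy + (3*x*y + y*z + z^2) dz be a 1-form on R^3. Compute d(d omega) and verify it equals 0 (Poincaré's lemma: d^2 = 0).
d(d omega) = 0

Step 1: d omega = sum_{i<j} (∂f_j/∂x_i - ∂f_i/∂x_j) dx_i ∧ dx_j:
  coeff of dx ∧ dy: 2*z
  coeff of dx ∧ dz: 3*y
  coeff of dy ∧ dz: x - y + z
Step 2: Apply d again to each 2-form coefficient. The only possible 3-form in R^3 is dx ∧ dy ∧ dz, with coefficient
  ∂(coeff of dy∧dz)/∂x - ∂(coeff of dx∧dz)/∂y + ∂(coeff of dx∧dy)/∂z
  = ∂/∂x (x - y + z) - ∂/∂y (3*y) + ∂/∂z (2*z).
Each of these terms simplifies to sums of mixed partials that cancel in pairs. The result is 0 (by equality of mixed partials for smooth functions — Schwarz / Clairaut).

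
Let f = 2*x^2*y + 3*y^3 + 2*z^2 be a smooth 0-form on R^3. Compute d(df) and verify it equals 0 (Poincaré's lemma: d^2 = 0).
d(df) = 0

Step 1: df = sum_i (∂f/∂x_i) dx_i = (4*x*y) dx + (2*x^2 + 9*y^2) dy + (4*z) dz.
Step 2: Apply d again. Using the 1-form formula, the coefficient of dx ∧ dy in d(df) is ∂^2 f/∂x ∂y - ∂^2 f/∂y ∂x = (4*x) - (4*x) = 0 (equality of mixed partials for smooth f).
Similarly for dx ∧ dz and dy ∧ dz — all coefficients vanish. So d(df) = 0.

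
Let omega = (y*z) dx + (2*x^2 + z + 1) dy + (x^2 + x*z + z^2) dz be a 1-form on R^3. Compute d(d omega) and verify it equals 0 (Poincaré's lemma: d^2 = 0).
d(d omega) = 0

Step 1: d omega = sum_{i<j} (∂f_j/∂x_i - ∂f_i/∂x_j) dx_i ∧ dx_j:
  coeff of dx ∧ dy: 4*x - z
  coeff of dx ∧ dz: 2*x - y + z
  coeff of dy ∧ dz: -1
Step 2: Apply d again to each 2-form coefficient. The only possible 3-form in R^3 is dx ∧ dy ∧ dz, with coefficient
  ∂(coeff of dy∧dz)/∂x - ∂(coeff of dx∧dz)/∂y + ∂(coeff of dx∧dy)/∂z
  = ∂/∂x (-1) - ∂/∂y (2*x - y + z) + ∂/∂z (4*x - z).
Each of these terms simplifies to sums of mixed partials that cancel in pairs. The result is 0 (by equality of mixed partials for smooth functions — Schwarz / Clairaut).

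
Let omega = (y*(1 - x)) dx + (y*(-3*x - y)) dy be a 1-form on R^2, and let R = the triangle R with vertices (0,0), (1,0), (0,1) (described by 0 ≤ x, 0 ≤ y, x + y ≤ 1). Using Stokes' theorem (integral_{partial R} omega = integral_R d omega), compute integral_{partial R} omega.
integral_(partial R) omega = -5/6

Stokes: integral_partial_R omega = integral_R d omega with d omega = (∂Q/∂x - ∂P/∂y) dx ∧ dy.
  ∂Q/∂x = -3*y
  ∂P/∂y = 1 - x
  integrand = ∂Q/∂x - ∂P/∂y = x - 3*y - 1.
Integrating over R: integral_0^1 integral_0^{1-x} (x - 3*y - 1) dy dx = -5/6.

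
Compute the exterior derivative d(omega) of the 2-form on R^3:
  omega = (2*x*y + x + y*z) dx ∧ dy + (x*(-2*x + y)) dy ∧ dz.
d(omega) = (-4*x + 2*y) dx ∧ dy ∧ dz

For a 2-form omega = sum_{i<j} g_{ij} dx_i ∧ dx_j, the exterior derivative is
  d(omega) = sum_{i<j} d(g_{ij}) ∧ dx_i ∧ dx_j = sum_{i<j, k} (∂g_{ij}/∂x_k) dx_k ∧ dx_i ∧ dx_j.
Expand each term, using dx_k ∧ dx_i ∧ dx_j = sgn(permutation) dx_{(a)} ∧ dx_{(b)} ∧ dx_{(c)} with (a < b < c) sorted:
  d(2*x*y + x + y*z) includes (∂/∂z)(2*x*y + x + y*z) dz = (y) dz, which multiplied by dx ∧ dy gives (y) dx ∧ dy ∧ dz
  d(x*(-2*x + y)) includes (∂/∂x)(x*(-2*x + y)) dx = (-4*x + y) dx, which multiplied by dy ∧ dz gives (-4*x + y) dx ∧ dy ∧ dz
Collecting like 3-forms: d(omega) = (-4*x + 2*y) dx ∧ dy ∧ dz.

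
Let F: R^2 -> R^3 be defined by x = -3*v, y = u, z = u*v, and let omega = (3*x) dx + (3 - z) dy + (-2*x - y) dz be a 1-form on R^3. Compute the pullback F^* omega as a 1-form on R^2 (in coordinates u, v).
F^* omega = (-2*u*v + 6*v^2 + 3) du + (-u^2 + 6*u*v + 27*v) dv

Using F^*(f dg) = (f ∘ F) d(g ∘ F), substitute each coordinate x_i by F_i(u, v) in f_i, and replace dx_i by d F_i = (∂F_i/∂u) du + (∂F_i/∂v) dv.
  For the x component: f_1(F) = -9*v; d F_1 = (0) du + (-3) dv
  For the y component: f_2(F) = -u*v + 3; d F_2 = (1) du + (0) dv
  For the z component: f_3(F) = -u + 6*v; d F_3 = (v) du + (u) dv
Combining and collecting du, dv coefficients:
  coeff of du: -2*u*v + 6*v^2 + 3
  coeff of dv: -u^2 + 6*u*v + 27*v
F^* omega = (-2*u*v + 6*v^2 + 3) du + (-u^2 + 6*u*v + 27*v) dv.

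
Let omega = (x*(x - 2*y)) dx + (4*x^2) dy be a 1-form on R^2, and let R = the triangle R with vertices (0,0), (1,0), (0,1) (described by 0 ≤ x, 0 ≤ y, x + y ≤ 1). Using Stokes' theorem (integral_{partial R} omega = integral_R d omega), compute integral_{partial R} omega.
integral_(partial R) omega = 5/3

Stokes: integral_partial_R omega = integral_R d omega with d omega = (∂Q/∂x - ∂P/∂y) dx ∧ dy.
  ∂Q/∂x = 8*x
  ∂P/∂y = -2*x
  integrand = ∂Q/∂x - ∂P/∂y = 10*x.
Integrating over R: integral_0^1 integral_0^{1-x} (10*x) dy dx = 5/3.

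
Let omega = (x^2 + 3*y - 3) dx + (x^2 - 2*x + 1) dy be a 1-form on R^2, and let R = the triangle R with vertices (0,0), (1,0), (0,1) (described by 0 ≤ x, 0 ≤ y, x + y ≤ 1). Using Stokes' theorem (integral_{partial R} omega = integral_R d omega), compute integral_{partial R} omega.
integral_(partial R) omega = -13/6

Stokes: integral_partial_R omega = integral_R d omega with d omega = (∂Q/∂x - ∂P/∂y) dx ∧ dy.
  ∂Q/∂x = 2*x - 2
  ∂P/∂y = 3
  integrand = ∂Q/∂x - ∂P/∂y = 2*x - 5.
Integrating over R: integral_0^1 integral_0^{1-x} (2*x - 5) dy dx = -13/6.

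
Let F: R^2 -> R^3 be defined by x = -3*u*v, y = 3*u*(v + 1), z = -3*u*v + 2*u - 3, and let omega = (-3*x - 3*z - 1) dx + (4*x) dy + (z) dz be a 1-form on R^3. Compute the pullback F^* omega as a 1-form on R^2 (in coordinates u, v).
F^* omega = (-81*u*v^2 - 30*u*v + 4*u - 15*v - 6) du + (3*u*(-27*u*v + 4*u - 5)) dv

Using F^*(f dg) = (f ∘ F) d(g ∘ F), substitute each coordinate x_i by F_i(u, v) in f_i, and replace dx_i by d F_i = (∂F_i/∂u) du + (∂F_i/∂v) dv.
  For the x component: f_1(F) = 18*u*v - 6*u + 8; d F_1 = (-3*v) du + (-3*u) dv
  For the y component: f_2(F) = -12*u*v; d F_2 = (3*v + 3) du + (3*u) dv
  For the z component: f_3(F) = -3*u*v + 2*u - 3; d F_3 = (2 - 3*v) du + (-3*u) dv
Combining and collecting du, dv coefficients:
  coeff of du: -81*u*v^2 - 30*u*v + 4*u - 15*v - 6
  coeff of dv: 3*u*(-27*u*v + 4*u - 5)
F^* omega = (-81*u*v^2 - 30*u*v + 4*u - 15*v - 6) du + (3*u*(-27*u*v + 4*u - 5)) dv.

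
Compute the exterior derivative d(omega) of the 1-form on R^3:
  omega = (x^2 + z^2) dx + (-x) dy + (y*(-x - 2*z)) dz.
d(omega) = (-1) dx ∧ dy + (-y - 2*z) dx ∧ dz + (-x - 2*z) dy ∧ dz

For a 1-form omega = sum_i f_i dx_i, the exterior derivative is
  d(omega) = sum_{i < j} (∂f_j/∂x_i - ∂f_i/∂x_j) dx_i ∧ dx_j.
  coefficient of dx ∧ dy: ∂f_2/∂x - ∂f_1/∂y = ∂(-x)/∂x - ∂(x^2 + z^2)/∂y = -1
  coefficient of dx ∧ dz: ∂f_3/∂x - ∂f_1/∂z = ∂(y*(-x - 2*z))/∂x - ∂(x^2 + z^2)/∂z = -y - 2*z
  coefficient of dy ∧ dz: ∂f_3/∂y - ∂f_2/∂z = ∂(y*(-x - 2*z))/∂y - ∂(-x)/∂z = -x - 2*z
Assembling: d(omega) = (-1) dx ∧ dy + (-y - 2*z) dx ∧ dz + (-x - 2*z) dy ∧ dz.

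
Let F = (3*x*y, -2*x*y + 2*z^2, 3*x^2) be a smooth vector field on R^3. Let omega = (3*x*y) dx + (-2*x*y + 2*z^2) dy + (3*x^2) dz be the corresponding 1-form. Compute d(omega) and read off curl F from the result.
d(omega) = (-4*z) dy ∧ dz + (-6*x) dz ∧ dx + (-3*x - 2*y) dx ∧ dy; curl F = (-4*z, -6*x, -3*x - 2*y)

d omega = sum_{i<j} (∂f_j/∂x_i - ∂f_i/∂x_j) dx_i ∧ dx_j. Under the identification (dy ∧ dz, dz ∧ dx, dx ∧ dy) ↔ (e_x, e_y, e_z), the coefficients are exactly the components of curl F. Compute:
  ∂R/∂y - ∂Q/∂z = (0) - (4*z) = -4*z
  ∂P/∂z - ∂R/∂x = (0) - (6*x) = -6*x
  ∂Q/∂x - ∂P/∂y = (-2*y) - (3*x) = -3*x - 2*y.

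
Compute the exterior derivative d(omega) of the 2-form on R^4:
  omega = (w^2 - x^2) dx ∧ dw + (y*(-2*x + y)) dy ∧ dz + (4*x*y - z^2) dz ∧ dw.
d(omega) = (-2*y) dx ∧ dy ∧ dz + (4*y) dx ∧ dz ∧ dw + (4*x) dy ∧ dz ∧ dw

For a 2-form omega = sum_{i<j} g_{ij} dx_i ∧ dx_j, the exterior derivative is
  d(omega) = sum_{i<j} d(g_{ij}) ∧ dx_i ∧ dx_j = sum_{i<j, k} (∂g_{ij}/∂x_k) dx_k ∧ dx_i ∧ dx_j.
Expand each term, using dx_k ∧ dx_i ∧ dx_j = sgn(permutation) dx_{(a)} ∧ dx_{(b)} ∧ dx_{(c)} with (a < b < c) sorted:
  d(y*(-2*x + y)) includes (∂/∂x)(y*(-2*x + y)) dx = (-2*y) dx, which multiplied by dy ∧ dz gives (-2*y) dx ∧ dy ∧ dz
  d(4*x*y - z^2) includes (∂/∂x)(4*x*y - z^2) dx = (4*y) dx, which multiplied by dz ∧ dw gives (4*y) dx ∧ dz ∧ dw
  d(4*x*y - z^2) includes (∂/∂y)(4*x*y - z^2) dy = (4*x) dy, which multiplied by dz ∧ dw gives (4*x) dy ∧ dz ∧ dw
Collecting like 3-forms: d(omega) = (-2*y) dx ∧ dy ∧ dz + (4*y) dx ∧ dz ∧ dw + (4*x) dy ∧ dz ∧ dw.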